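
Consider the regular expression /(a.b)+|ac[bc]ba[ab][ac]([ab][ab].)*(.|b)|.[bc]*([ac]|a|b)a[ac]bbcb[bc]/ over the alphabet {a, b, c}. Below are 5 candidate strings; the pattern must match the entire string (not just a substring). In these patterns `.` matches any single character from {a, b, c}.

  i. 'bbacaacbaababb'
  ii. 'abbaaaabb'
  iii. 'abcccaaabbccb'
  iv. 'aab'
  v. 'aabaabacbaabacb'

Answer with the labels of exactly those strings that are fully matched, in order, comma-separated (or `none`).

i → no match
ii → no match
iii → no match
iv → match
v → match

iv, v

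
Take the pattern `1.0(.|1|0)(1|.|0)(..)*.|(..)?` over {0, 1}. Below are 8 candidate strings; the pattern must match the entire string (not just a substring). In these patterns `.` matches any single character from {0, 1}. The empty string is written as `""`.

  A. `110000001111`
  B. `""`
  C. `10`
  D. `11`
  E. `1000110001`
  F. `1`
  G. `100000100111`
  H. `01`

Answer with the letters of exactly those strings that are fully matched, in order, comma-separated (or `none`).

A, B, C, D, E, G, H

A → match
B → match
C → match
D → match
E → match
F → no match
G → match
H → match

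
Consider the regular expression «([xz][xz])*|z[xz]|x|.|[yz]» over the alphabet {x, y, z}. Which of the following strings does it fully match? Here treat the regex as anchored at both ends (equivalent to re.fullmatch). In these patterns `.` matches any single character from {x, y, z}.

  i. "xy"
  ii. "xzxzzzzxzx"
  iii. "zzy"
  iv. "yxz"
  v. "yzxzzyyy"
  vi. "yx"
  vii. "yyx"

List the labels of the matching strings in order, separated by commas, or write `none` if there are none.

i. "xy" → no match
ii. "xzxzzzzxzx" → match
iii. "zzy" → no match
iv. "yxz" → no match
v. "yzxzzyyy" → no match
vi. "yx" → no match
vii. "yyx" → no match

ii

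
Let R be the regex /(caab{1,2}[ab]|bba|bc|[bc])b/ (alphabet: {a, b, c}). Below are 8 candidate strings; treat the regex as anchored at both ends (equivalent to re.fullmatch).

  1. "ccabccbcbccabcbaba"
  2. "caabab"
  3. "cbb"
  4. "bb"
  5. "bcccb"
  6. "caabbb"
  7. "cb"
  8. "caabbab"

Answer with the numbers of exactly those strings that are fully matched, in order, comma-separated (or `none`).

1 → no match — must end with "b"
2 → match
3 → no match
4 → match
5 → no match
6 → match
7 → match
8 → match

2, 4, 6, 7, 8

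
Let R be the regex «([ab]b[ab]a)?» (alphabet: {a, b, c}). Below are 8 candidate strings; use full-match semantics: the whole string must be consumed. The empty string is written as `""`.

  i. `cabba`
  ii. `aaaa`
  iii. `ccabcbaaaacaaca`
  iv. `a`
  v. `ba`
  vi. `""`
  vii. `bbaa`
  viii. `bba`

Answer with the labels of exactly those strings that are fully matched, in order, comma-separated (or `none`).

i. `cabba` → no match
ii. `aaaa` → no match
iii → no match
iv. `a` → no match
v. `ba` → no match
vi. `""` → match
vii. `bbaa` → match
viii. `bba` → no match

vi, vii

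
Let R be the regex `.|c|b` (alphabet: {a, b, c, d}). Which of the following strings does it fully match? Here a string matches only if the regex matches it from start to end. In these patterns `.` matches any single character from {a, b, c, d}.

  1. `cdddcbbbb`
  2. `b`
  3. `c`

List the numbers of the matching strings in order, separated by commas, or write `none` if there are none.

1 → no match
2 → match
3 → match

2, 3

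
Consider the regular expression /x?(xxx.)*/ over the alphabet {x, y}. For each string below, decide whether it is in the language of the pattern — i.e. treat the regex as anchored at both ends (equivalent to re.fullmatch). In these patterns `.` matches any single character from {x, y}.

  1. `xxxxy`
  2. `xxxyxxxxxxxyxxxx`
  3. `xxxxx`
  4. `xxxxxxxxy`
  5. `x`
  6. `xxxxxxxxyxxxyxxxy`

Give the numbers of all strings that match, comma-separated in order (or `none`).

1, 2, 3, 4, 5, 6

1 → match
2 → match
3 → match
4 → match
5 → match
6 → match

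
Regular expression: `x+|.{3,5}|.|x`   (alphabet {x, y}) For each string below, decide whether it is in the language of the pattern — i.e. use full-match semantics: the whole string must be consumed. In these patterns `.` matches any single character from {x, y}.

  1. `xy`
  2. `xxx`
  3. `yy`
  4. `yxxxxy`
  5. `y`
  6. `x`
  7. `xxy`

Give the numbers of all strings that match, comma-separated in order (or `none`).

2, 5, 6, 7

1 → no match
2 → match
3 → no match
4 → no match
5 → match
6 → match
7 → match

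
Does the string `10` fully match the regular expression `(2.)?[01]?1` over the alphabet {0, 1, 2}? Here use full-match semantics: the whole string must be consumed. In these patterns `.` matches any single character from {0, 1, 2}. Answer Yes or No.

No

Every match must end with `1`, but `10` does not.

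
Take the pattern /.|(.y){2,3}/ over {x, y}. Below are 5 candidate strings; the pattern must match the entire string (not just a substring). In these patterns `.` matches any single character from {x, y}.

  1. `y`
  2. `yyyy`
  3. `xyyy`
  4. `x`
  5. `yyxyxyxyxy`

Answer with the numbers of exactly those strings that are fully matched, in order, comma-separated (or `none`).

1 → match
2 → match
3 → match
4 → match
5 → no match

1, 2, 3, 4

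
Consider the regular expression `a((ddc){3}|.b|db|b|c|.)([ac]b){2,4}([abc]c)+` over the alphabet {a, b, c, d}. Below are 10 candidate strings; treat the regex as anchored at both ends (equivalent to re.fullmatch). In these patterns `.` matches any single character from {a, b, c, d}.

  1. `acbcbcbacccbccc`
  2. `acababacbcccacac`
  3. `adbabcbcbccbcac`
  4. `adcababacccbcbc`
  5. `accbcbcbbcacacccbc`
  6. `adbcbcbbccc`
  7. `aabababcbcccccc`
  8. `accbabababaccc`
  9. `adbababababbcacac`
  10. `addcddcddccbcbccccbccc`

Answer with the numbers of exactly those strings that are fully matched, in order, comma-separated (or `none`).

1 → match
2 → match
3 → match
4 → no match
5 → match
6 → match
7 → match
8 → match
9 → match
10 → match

1, 2, 3, 5, 6, 7, 8, 9, 10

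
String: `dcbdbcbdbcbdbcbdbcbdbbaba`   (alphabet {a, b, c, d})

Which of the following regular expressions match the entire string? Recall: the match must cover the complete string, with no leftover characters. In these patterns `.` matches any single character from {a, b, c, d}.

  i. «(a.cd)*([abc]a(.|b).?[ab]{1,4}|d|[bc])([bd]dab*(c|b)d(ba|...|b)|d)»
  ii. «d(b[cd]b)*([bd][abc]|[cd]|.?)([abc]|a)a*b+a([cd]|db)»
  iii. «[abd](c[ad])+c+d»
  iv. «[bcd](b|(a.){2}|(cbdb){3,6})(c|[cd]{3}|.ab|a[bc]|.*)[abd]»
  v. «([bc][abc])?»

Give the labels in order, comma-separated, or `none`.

i → no match
ii → no match
iii → no match — must end with `cd`
iv → match
v → no match

iv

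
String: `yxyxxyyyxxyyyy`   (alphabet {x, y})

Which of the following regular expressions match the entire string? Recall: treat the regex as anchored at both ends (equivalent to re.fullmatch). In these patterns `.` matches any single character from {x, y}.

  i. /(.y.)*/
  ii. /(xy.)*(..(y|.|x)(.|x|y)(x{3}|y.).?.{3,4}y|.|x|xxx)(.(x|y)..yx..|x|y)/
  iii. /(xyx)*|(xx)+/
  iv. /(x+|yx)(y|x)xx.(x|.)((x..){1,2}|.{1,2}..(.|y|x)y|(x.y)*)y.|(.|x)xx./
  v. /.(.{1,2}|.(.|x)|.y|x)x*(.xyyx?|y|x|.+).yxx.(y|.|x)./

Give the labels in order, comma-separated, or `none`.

iv

i → no match
ii → no match
iii → no match
iv → match
v → no match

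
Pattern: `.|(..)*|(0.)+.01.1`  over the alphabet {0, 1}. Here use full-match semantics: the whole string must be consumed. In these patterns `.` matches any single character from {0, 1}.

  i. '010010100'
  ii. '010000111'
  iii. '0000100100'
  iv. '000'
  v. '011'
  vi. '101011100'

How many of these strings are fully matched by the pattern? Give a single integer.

i. '010010100' → no match
ii. '010000111' → match
iii. '0000100100' → match
iv. '000' → no match
v. '011' → no match
vi. '101011100' → no match
Total matched: 2

2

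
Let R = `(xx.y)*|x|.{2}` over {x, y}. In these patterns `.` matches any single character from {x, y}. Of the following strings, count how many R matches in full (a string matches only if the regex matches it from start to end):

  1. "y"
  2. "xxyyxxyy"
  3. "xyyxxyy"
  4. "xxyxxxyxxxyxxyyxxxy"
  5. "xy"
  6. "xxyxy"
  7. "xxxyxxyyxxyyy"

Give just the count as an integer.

2

1 → no match
2 → match
3 → no match
4 → no match
5 → match
6 → no match
7 → no match
Total matched: 2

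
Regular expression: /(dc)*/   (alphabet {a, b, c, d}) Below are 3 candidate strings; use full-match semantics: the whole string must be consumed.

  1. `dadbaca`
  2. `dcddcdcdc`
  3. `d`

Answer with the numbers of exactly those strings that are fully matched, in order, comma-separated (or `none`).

1 → no match
2 → no match
3 → no match

none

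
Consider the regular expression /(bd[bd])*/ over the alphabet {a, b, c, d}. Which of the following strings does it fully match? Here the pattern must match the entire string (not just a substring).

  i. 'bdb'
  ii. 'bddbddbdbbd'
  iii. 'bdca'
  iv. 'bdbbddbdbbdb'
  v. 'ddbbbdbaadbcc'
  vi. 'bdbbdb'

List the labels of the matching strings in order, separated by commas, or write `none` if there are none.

i → match
ii → no match
iii → no match
iv → match
v → no match
vi → match

i, iv, vi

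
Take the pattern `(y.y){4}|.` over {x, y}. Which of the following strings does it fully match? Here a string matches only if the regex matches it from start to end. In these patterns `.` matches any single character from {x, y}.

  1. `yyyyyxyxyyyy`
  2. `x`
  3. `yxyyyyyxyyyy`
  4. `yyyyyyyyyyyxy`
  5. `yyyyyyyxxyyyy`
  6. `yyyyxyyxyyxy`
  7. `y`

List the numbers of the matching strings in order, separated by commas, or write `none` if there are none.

1 → no match
2 → match
3 → match
4 → no match
5 → no match
6 → match
7 → match

2, 3, 6, 7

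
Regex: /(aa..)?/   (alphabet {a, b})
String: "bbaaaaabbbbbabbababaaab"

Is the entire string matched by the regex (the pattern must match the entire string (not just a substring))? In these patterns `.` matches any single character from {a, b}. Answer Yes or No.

No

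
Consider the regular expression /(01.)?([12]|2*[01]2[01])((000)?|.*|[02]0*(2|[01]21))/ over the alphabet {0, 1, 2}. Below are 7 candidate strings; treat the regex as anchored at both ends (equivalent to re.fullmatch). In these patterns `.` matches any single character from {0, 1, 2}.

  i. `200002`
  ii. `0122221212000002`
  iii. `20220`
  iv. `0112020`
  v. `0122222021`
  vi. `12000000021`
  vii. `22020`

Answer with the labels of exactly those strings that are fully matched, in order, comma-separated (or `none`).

i → match
ii → match
iii → match
iv → match
v → match
vi → match
vii → match

i, ii, iii, iv, v, vi, vii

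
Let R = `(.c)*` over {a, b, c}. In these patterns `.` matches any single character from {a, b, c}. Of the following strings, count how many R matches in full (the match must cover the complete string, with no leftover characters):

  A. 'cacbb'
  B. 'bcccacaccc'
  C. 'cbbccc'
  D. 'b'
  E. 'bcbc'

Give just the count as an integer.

2

A. 'cacbb' → no match
B. 'bcccacaccc' → match
C. 'cbbccc' → no match
D. 'b' → no match
E. 'bcbc' → match
Total matched: 2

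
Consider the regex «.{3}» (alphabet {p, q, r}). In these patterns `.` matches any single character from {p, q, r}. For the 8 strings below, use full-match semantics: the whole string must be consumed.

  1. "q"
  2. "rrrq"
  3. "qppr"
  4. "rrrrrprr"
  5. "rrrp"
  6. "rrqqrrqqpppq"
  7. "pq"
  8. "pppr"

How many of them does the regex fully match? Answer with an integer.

1 → no match
2 → no match
3 → no match
4 → no match
5 → no match
6 → no match
7 → no match
8 → no match
Total matched: 0

0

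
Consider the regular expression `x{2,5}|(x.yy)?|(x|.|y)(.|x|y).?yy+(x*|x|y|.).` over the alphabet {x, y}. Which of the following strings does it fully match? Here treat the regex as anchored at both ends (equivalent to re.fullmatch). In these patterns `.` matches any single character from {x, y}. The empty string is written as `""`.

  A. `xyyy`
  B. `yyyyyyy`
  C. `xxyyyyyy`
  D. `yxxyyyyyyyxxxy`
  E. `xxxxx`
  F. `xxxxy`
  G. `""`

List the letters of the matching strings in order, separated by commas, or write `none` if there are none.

A → match
B → match
C → match
D → match
E → match
F → no match
G → match

A, B, C, D, E, G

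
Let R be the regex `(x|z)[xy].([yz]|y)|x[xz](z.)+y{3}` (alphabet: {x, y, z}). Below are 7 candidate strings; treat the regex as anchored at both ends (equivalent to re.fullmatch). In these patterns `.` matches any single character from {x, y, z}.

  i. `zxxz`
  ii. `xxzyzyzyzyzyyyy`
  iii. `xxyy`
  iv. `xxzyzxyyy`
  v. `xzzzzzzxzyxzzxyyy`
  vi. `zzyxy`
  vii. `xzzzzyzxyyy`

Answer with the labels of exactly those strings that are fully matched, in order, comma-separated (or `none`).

i, ii, iii, iv, vii

i → match
ii → match
iii → match
iv → match
v → no match
vi → no match
vii → match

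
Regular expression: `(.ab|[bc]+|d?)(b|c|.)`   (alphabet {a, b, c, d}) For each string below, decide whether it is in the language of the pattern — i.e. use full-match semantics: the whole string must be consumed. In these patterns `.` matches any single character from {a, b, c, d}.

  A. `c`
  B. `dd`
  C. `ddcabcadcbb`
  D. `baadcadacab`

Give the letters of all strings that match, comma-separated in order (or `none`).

A. `c` → match
B. `dd` → match
C. `ddcabcadcbb` → no match
D. `baadcadacab` → no match

A, B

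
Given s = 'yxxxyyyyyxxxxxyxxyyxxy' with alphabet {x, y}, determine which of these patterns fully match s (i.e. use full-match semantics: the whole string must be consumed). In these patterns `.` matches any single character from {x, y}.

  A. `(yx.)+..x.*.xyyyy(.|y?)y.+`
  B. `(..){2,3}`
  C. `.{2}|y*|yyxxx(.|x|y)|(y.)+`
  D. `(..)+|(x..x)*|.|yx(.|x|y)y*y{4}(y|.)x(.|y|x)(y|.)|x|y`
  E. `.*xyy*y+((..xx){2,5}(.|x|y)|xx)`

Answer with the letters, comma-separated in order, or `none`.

A → no match
B → no match
C → no match
D → match
E → match

D, E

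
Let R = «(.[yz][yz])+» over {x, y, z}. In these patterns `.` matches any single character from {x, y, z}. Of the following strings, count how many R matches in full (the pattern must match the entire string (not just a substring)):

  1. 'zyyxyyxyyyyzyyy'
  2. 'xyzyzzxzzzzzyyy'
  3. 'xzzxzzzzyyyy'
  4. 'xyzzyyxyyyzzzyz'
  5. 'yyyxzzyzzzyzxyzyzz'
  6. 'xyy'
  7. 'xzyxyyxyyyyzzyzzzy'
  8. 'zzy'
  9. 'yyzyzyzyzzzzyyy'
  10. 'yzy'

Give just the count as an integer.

1 → match
2 → match
3 → match
4 → match
5 → match
6 → match
7 → match
8 → match
9 → match
10 → match
Total matched: 10

10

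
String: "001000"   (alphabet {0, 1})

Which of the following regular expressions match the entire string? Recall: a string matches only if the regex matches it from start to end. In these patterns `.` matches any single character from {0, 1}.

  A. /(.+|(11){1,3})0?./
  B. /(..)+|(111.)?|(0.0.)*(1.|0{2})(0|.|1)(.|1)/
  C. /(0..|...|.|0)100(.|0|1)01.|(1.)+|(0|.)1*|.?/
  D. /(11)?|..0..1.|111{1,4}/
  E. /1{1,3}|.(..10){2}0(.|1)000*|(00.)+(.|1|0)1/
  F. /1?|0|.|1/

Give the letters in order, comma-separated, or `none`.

A → match
B → match
C → no match
D → no match
E → no match
F → no match

A, B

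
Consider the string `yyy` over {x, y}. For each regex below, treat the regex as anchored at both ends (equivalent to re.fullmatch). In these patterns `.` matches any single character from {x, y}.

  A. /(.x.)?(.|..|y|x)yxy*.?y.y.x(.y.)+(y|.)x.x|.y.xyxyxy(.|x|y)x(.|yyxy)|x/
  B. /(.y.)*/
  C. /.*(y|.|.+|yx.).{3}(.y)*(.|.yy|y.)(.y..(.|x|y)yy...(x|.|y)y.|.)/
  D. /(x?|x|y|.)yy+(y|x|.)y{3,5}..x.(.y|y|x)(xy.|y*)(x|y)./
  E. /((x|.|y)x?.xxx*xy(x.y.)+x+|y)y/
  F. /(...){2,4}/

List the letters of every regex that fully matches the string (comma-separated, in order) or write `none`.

B

A → no match
B → match
C → no match
D → no match
E → no match
F → no match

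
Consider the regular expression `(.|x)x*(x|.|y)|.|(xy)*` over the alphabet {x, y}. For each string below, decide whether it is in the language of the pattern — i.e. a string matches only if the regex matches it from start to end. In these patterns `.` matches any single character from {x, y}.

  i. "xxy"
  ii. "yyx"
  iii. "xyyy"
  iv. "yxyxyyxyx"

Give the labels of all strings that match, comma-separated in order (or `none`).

i → match
ii → no match
iii → no match
iv → no match

i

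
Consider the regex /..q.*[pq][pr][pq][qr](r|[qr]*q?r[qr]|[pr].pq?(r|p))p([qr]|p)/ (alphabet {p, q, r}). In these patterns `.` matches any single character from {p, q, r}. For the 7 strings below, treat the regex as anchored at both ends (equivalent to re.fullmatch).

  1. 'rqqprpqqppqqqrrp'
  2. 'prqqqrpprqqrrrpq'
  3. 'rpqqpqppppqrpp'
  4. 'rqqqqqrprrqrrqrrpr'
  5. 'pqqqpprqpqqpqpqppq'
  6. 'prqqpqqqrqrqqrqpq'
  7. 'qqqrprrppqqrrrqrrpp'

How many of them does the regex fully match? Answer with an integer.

6

1 → no match
2 → match
3 → match
4 → match
5 → match
6 → match
7 → match
Total matched: 6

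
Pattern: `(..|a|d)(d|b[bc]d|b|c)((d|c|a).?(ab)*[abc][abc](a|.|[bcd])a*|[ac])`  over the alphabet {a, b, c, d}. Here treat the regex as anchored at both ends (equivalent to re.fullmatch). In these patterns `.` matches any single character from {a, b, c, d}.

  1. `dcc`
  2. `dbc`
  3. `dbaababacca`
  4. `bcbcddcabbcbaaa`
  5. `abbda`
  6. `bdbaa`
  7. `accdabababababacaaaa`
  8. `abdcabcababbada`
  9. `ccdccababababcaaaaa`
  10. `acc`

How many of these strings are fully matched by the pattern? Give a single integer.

8

1 → match
2 → match
3 → match
4 → match
5 → match
6 → no match
7 → match
8 → no match
9 → match
10 → match
Total matched: 8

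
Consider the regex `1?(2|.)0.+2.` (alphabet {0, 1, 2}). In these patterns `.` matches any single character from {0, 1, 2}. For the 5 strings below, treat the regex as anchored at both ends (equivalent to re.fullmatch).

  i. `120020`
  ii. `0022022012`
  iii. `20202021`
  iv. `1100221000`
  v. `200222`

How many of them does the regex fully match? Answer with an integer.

3

i. `120020` → match
ii. `0022022012` → no match
iii. `20202021` → match
iv. `1100221000` → no match
v. `200222` → match
Total matched: 3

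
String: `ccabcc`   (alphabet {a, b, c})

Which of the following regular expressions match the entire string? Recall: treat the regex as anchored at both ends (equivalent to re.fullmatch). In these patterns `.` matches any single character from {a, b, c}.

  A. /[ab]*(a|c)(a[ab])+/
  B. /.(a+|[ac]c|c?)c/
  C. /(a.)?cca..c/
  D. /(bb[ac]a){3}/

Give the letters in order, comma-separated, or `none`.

A → no match
B → no match
C → match
D → no match — must start with `bb`

C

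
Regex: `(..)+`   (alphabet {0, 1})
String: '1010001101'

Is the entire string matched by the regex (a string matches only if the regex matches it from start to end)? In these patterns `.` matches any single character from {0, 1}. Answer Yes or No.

Yes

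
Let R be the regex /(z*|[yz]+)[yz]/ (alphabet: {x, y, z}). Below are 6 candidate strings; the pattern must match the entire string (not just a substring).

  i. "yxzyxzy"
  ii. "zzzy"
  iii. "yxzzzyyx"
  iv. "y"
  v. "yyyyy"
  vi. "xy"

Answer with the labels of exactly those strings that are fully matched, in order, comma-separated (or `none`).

i → no match
ii → match
iii → no match
iv → match
v → match
vi → no match

ii, iv, v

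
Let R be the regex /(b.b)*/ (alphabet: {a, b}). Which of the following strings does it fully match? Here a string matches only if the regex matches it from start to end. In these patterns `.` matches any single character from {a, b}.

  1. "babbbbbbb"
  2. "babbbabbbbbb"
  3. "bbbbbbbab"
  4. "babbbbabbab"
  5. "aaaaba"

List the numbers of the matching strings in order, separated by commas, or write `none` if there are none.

1, 3

1 → match
2 → no match
3 → match
4 → no match
5 → no match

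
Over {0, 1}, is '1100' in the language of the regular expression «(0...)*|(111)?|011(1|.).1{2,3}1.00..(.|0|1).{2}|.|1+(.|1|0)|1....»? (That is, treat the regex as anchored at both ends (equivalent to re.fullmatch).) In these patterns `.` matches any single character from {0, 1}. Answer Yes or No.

No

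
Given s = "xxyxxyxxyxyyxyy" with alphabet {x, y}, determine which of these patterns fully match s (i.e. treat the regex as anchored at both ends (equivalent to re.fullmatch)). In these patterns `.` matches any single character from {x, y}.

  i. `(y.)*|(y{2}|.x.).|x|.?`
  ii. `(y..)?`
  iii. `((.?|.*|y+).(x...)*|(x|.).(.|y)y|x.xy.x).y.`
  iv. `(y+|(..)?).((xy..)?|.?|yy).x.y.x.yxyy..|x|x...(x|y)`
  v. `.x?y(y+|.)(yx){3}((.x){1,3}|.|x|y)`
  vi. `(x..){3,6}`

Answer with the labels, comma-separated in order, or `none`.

iii, vi

i → no match
ii → no match
iii → match
iv → no match
v → no match
vi → match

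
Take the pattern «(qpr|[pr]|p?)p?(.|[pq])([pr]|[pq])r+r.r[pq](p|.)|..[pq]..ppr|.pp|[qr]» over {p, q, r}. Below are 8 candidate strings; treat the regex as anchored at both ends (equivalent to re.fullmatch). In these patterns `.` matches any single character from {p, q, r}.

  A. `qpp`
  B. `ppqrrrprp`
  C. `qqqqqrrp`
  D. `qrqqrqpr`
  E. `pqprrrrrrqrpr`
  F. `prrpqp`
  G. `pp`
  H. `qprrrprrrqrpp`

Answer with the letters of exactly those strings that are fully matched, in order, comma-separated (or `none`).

A → match
B → no match
C → no match
D → no match
E → match
F → no match
G → no match
H → no match

A, E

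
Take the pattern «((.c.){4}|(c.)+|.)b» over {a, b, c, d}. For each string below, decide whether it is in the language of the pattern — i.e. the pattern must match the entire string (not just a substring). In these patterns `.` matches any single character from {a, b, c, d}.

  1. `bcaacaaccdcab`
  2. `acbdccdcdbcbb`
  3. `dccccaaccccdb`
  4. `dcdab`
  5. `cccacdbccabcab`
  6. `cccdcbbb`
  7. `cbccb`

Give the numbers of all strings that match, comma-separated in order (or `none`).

1, 2, 3, 7

1 → match
2 → match
3 → match
4 → no match
5 → no match
6 → no match
7 → match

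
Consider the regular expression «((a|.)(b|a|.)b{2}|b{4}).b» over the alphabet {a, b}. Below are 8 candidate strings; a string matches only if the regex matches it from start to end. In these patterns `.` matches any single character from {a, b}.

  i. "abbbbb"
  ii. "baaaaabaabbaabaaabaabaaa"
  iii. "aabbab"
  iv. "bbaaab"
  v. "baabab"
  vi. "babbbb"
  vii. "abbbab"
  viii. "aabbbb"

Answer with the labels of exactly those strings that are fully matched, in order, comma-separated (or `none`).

i → match
ii → no match — must end with "b"
iii → match
iv → no match
v → no match
vi → match
vii → match
viii → match

i, iii, vi, vii, viii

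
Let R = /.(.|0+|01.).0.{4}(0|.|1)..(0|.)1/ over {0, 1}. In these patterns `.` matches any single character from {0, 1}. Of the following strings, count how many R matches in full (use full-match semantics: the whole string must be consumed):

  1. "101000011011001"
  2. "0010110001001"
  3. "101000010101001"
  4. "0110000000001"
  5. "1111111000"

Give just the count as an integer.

4

1 → match
2 → match
3 → match
4 → match
5. "1111111000" → no match — must end with "1"
Total matched: 4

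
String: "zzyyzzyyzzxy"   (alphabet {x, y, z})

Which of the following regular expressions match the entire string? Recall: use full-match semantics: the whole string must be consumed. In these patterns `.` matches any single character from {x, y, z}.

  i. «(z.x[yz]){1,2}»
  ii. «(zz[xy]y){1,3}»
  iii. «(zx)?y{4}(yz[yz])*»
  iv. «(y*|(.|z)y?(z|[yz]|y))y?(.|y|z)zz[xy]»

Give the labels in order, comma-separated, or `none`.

i → no match
ii → match
iii → no match
iv → no match

ii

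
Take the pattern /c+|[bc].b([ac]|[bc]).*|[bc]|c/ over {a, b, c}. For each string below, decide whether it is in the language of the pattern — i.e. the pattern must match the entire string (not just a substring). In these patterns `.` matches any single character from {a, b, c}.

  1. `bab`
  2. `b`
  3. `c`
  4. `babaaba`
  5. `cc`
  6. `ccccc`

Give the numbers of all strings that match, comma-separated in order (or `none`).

1 → no match
2 → match
3 → match
4 → match
5 → match
6 → match

2, 3, 4, 5, 6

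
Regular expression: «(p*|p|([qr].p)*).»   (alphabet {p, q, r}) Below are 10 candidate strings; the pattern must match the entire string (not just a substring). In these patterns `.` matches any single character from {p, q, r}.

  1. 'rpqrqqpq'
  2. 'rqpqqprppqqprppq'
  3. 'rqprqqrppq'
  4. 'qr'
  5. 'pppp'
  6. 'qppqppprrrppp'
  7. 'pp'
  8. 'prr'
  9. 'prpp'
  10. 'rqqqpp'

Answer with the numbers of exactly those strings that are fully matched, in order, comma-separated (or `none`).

1. 'rpqrqqpq' → no match
2 → match
3. 'rqprqqrppq' → no match
4. 'qr' → no match
5. 'pppp' → match
6 → no match
7. 'pp' → match
8. 'prr' → no match
9. 'prpp' → no match
10. 'rqqqpp' → no match

2, 5, 7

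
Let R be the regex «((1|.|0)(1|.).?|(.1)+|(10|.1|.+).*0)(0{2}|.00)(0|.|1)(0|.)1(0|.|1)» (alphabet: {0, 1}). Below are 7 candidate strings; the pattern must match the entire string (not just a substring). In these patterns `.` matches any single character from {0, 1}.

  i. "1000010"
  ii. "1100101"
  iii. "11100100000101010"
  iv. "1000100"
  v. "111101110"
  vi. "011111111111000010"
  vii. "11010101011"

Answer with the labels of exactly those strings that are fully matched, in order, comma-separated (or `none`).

vi

i. "1000010" → no match
ii. "1100101" → no match
iii → no match
iv. "1000100" → no match
v. "111101110" → no match
vi → match
vii. "11010101011" → no match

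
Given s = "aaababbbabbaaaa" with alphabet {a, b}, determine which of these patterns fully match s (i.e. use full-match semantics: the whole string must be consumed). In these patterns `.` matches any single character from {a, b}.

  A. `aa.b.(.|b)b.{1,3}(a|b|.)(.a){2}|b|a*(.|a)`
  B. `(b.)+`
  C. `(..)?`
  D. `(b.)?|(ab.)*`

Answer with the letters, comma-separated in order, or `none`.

A → match
B → no match — must start with "b"
C → no match
D → no match

A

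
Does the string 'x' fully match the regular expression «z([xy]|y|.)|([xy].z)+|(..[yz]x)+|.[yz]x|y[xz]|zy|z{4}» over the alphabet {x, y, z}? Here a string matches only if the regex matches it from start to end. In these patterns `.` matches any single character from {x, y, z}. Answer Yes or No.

No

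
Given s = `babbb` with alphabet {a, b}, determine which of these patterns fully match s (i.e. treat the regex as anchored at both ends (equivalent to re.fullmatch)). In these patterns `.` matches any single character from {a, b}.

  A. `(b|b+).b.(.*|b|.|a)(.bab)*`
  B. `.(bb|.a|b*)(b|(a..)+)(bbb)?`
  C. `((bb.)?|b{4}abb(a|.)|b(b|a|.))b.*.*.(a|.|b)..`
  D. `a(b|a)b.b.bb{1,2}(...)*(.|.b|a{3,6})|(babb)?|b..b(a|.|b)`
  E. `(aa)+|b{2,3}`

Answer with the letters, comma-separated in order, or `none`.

A, C, D

A → match
B → no match
C → match
D → match
E → no match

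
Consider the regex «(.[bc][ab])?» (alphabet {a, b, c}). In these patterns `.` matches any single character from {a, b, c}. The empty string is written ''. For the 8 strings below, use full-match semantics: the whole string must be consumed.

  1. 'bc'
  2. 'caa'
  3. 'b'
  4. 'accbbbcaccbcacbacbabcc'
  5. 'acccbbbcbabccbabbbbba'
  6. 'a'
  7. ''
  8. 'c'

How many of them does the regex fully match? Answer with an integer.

1 → no match
2 → no match
3 → no match
4 → no match
5 → no match
6 → no match
7 → match
8 → no match
Total matched: 1

1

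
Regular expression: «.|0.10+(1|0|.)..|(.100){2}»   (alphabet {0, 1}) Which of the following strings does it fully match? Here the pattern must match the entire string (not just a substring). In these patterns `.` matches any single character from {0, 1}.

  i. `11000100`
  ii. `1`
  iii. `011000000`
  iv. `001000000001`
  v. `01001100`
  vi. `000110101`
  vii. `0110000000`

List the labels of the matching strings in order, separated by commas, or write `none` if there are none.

i, ii, iii, iv, v, vii

i → match
ii → match
iii → match
iv → match
v → match
vi → no match
vii → match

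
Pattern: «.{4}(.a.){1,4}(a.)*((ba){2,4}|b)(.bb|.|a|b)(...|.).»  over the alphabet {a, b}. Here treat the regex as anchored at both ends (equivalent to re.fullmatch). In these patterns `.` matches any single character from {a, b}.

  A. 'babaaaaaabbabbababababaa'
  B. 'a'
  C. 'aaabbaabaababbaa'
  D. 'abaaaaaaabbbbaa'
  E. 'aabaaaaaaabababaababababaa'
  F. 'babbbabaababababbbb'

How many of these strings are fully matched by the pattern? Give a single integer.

A → match
B → no match
C → match
D → match
E → match
F → no match
Total matched: 4

4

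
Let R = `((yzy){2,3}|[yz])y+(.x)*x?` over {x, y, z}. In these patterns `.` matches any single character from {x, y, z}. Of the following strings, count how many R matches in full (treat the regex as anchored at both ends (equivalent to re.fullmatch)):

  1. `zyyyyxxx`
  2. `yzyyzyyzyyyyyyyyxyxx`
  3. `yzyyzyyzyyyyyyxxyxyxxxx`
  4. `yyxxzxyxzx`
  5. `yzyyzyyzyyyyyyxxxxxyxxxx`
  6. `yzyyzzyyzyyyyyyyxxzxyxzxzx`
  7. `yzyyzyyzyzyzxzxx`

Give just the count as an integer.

1 → match
2 → match
3 → match
4 → match
5 → match
6 → no match
7 → no match
Total matched: 5

5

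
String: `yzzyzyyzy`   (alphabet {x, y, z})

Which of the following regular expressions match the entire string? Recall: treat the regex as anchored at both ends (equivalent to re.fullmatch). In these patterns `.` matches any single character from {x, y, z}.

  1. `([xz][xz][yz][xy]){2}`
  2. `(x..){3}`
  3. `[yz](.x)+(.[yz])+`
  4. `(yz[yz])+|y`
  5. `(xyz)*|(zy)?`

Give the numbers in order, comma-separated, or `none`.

1 → no match
2 → no match — must start with `x`
3 → no match
4 → match
5 → no match

4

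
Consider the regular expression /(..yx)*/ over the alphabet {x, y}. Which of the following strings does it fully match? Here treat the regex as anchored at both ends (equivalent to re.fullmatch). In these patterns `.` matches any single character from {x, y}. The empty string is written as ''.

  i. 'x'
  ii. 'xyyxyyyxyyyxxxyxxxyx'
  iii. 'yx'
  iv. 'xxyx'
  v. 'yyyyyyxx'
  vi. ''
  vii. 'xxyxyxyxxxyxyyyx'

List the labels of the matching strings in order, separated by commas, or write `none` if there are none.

i. 'x' → no match
ii → match
iii. 'yx' → no match
iv. 'xxyx' → match
v. 'yyyyyyxx' → no match
vi. '' → match
vii → match

ii, iv, vi, vii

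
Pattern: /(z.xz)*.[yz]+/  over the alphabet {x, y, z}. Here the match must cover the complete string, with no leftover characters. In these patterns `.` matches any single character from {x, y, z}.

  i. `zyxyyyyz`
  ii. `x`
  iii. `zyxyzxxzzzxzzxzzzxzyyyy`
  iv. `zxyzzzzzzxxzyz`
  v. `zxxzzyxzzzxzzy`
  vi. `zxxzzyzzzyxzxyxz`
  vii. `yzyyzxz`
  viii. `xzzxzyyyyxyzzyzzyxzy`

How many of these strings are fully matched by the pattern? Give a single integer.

i → no match
ii → no match
iii → no match
iv → no match
v → match
vi → no match
vii → no match
viii → no match
Total matched: 1

1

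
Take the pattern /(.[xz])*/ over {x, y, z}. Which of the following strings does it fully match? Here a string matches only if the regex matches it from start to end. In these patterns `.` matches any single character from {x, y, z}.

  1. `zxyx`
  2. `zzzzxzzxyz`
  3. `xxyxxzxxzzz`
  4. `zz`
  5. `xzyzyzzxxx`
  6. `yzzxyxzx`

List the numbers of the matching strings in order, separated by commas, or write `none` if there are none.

1. `zxyx` → match
2. `zzzzxzzxyz` → match
3. `xxyxxzxxzzz` → no match
4. `zz` → match
5. `xzyzyzzxxx` → match
6. `yzzxyxzx` → match

1, 2, 4, 5, 6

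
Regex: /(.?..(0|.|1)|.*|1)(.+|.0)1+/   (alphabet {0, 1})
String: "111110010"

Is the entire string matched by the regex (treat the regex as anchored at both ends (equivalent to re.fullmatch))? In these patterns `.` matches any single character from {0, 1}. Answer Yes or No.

Every match must end with "1", but "111110010" does not.

No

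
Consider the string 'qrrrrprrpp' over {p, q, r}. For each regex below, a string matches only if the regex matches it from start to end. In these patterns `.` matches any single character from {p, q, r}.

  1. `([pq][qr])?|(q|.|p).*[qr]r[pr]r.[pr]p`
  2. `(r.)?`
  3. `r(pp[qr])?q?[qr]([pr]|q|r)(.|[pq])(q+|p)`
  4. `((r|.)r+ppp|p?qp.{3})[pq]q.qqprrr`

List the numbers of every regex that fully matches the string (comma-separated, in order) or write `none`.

1 → match
2 → no match
3 → no match — must start with 'r'
4 → no match — must end with 'qqprrr'

1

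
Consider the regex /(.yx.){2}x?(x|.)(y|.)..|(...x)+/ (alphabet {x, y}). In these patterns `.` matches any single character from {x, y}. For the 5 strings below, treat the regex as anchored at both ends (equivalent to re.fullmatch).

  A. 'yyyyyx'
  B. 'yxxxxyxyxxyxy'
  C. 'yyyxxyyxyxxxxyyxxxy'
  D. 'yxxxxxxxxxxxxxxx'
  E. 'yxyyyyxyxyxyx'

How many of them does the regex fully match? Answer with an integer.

1

A → no match
B → no match
C → no match
D → match
E → no match
Total matched: 1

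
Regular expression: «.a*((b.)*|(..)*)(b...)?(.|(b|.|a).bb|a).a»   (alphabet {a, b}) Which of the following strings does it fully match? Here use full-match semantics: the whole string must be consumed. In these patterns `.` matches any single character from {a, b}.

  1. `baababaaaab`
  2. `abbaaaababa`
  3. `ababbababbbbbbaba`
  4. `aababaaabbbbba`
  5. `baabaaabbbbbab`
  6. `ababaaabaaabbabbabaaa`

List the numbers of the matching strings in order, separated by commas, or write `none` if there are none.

4

1 → no match — must end with `a`
2 → no match
3 → no match
4 → match
5 → no match — must end with `a`
6 → no match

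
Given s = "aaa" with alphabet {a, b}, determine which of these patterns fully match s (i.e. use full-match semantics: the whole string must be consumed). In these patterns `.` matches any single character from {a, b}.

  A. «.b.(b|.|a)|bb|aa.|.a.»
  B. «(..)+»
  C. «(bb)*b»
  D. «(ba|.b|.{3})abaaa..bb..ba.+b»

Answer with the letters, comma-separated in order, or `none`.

A → match
B → no match
C → no match — must end with "b"
D → no match — must end with "b"

A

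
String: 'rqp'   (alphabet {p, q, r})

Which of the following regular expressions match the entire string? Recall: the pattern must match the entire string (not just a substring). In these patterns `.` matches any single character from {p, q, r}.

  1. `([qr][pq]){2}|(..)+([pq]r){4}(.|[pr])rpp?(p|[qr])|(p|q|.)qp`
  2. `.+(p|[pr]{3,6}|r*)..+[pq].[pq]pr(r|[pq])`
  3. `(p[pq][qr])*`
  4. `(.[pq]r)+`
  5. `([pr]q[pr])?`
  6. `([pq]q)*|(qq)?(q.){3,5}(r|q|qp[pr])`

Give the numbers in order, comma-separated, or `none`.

1, 5

1 → match
2 → no match
3 → no match
4 → no match — must end with 'r'
5 → match
6 → no match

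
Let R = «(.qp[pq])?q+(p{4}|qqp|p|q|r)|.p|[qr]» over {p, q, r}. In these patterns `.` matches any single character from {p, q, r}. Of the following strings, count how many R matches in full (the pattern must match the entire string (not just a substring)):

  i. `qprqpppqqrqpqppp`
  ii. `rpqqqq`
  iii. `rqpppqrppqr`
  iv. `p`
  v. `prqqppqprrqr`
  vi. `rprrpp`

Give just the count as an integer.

i → no match
ii → no match
iii → no match
iv → no match
v → no match
vi → no match
Total matched: 0

0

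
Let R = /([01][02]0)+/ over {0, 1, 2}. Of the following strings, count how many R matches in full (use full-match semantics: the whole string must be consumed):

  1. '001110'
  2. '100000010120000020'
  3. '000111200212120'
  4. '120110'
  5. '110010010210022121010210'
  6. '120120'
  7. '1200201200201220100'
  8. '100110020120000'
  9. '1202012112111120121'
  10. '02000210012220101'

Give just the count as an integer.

1

1 → no match
2 → no match
3 → no match
4 → no match
5 → no match
6 → match
7 → no match
8 → no match
9 → no match — must end with '0'
10 → no match — must end with '0'
Total matched: 1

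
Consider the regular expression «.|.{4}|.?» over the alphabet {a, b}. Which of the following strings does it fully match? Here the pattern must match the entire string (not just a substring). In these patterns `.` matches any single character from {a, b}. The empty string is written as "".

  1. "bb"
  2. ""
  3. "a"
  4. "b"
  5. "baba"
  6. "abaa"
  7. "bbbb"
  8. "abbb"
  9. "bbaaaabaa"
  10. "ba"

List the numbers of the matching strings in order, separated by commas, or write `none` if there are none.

2, 3, 4, 5, 6, 7, 8

1 → no match
2 → match
3 → match
4 → match
5 → match
6 → match
7 → match
8 → match
9 → no match
10 → no match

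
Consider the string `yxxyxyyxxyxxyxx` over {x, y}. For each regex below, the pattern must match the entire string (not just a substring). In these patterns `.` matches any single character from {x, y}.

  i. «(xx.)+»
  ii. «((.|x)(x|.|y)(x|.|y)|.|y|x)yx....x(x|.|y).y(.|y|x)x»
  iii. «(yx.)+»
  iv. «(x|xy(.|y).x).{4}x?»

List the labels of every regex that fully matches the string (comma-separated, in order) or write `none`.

iii

i → no match — must start with `xx`
ii → no match
iii → match
iv → no match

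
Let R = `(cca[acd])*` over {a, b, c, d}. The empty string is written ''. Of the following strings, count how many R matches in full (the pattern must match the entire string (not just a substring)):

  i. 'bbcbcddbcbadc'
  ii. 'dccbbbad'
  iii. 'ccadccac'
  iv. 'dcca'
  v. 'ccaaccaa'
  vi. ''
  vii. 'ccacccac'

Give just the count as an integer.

i → no match
ii → no match
iii → match
iv → no match
v → match
vi → match
vii → match
Total matched: 4

4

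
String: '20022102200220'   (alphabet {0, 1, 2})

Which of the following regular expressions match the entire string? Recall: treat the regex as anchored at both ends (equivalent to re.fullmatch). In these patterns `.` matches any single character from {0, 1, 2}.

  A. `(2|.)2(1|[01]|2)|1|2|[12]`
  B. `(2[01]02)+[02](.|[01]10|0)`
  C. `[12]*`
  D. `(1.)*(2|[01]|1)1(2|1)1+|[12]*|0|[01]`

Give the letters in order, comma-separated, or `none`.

B

A → no match
B → match
C → no match
D → no match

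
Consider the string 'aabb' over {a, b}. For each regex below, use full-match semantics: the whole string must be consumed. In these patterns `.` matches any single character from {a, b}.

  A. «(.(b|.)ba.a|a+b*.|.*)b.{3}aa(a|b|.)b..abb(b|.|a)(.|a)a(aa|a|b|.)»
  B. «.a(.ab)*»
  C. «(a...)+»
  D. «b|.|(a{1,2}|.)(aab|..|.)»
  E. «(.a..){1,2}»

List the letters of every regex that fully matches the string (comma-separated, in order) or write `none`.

A → no match
B → no match
C → match
D → match
E → match

C, D, E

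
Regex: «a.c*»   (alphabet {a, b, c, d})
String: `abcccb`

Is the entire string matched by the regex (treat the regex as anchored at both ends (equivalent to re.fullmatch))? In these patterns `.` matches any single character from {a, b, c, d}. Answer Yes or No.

No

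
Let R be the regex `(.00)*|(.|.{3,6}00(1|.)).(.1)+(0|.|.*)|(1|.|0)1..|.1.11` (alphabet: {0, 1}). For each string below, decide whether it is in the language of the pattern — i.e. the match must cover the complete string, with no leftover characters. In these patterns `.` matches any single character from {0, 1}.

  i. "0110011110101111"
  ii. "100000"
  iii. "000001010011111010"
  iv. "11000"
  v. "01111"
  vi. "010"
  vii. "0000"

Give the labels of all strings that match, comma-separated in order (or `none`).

i → match
ii → match
iii → no match
iv → no match
v → match
vi → no match
vii → no match

i, ii, v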